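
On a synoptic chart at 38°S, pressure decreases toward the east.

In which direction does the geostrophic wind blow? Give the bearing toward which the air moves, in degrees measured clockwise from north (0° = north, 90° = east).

000°

The pressure-gradient force points toward the east (bearing 090°).
Geostrophic balance: in the Southern Hemisphere the Coriolis force deflects motion to the left, so the geostrophic wind blows 90° to the left of the pressure-gradient force (low pressure on the right).
Rotating 090° by 90° counterclockwise gives 000° — the wind blows toward the north.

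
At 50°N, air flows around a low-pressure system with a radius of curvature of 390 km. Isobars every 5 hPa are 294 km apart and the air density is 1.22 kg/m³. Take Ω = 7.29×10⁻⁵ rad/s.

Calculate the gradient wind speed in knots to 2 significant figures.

Coriolis parameter at 50°N:
f = 2Ω sin φ = 2 × 7.29×10⁻⁵ × sin 50° = 1.12×10⁻⁴ s⁻¹
Pressure gradient: |∂P/∂n| = 500 Pa / 294000 m = 1.70×10⁻³ Pa/m
Geostrophic speed: V_g = |∂P/∂n|/(fρ) = 1.70×10⁻³/(1.12×10⁻⁴ × 1.22) = 12.5 m/s
Around a low, centrifugal force acts outward with Coriolis, so pressure-gradient force balances both:
(1/ρ)|∂P/∂n| = fV + V²/R  →  V² + fR·V − fR·V_g = 0
With fR = 1.12×10⁻⁴ × 390×10³ m = 43.6 m/s:
V = [−fR + √((fR)² + 4 fR V_g)]/2 = [−43.6 + √(43.6² + 4×43.6×12.5)]/2 = 10.1 m/s
Subgeostrophic (V < V_g = 12.5 m/s), as expected around a low.
Converting: 10.1 m/s × 1.944 = 20 knots

20 knots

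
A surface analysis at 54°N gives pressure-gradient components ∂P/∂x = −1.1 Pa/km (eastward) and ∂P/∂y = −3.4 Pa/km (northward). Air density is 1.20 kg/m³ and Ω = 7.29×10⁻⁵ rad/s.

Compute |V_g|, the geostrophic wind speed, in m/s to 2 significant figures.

Coriolis parameter at 54°N:
f = 2Ω sin φ = 2 × 7.29×10⁻⁵ × sin 54° = 1.18×10⁻⁴ s⁻¹
Component geostrophic relations (x east, y north):
u_g = −(1/(fρ)) ∂P/∂y,  v_g = (1/(fρ)) ∂P/∂x
u_g = −(−3.4×10⁻³)/(1.18×10⁻⁴ × 1.20) = 24.0 m/s;  v_g = (−1.1×10⁻³)/(1.18×10⁻⁴ × 1.20) = −7.77 m/s
|V_g| = √(u_g² + v_g²) = 25.2 m/s

25 m/s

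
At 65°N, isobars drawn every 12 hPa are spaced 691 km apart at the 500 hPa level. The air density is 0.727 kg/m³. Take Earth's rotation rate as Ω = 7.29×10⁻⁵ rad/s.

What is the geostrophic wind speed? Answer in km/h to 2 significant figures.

Coriolis parameter at 65°N:
f = 2Ω sin φ = 2 × 7.29×10⁻⁵ × sin 65° = 1.32×10⁻⁴ s⁻¹
Pressure gradient: |∂P/∂n| = 1200 Pa / 691000 m = 1.74×10⁻³ Pa/m
Geostrophic balance (pressure-gradient force = Coriolis force):
V_g = (1/(fρ)) |∂P/∂n| = 1.74×10⁻³ / (1.32×10⁻⁴ × 0.727) = 18.1 m/s
Converting: 18.1 m/s × 3.6 = 65 km/h

65 km/h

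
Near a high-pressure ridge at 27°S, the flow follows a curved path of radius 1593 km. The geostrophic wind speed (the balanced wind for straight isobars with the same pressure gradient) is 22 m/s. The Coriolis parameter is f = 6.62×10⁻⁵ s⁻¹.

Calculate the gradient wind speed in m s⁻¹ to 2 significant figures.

31 m s⁻¹

Around a high, pressure-gradient force acts outward with centrifugal, so Coriolis balances both:
fV = (1/ρ)|∂P/∂n| + V²/R  →  V² − fR·V + fR·V_g = 0
With fR = 6.62×10⁻⁵ × 1593×10³ m = 105 m/s:
V = [fR − √((fR)² − 4 fR V_g)]/2 = [105 − √(105² − 4×105×22)]/2 = 31.3 m/s
Supergeostrophic (V > V_g = 22 m/s), as expected around a high.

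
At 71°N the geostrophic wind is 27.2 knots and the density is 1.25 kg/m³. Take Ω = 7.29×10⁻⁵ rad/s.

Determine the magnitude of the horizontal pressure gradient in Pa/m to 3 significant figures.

2.41×10⁻³ Pa/m

Coriolis parameter at 71°N:
f = 2Ω sin φ = 2 × 7.29×10⁻⁵ × sin 71° = 1.38×10⁻⁴ s⁻¹
Wind speed in SI: 27.2 knots = 14.0 m/s
Geostrophic balance rearranged: |∂P/∂n| = f ρ V_g
|∂P/∂n| = 1.38×10⁻⁴ × 1.25 × 14.0 = 2.41×10⁻³ Pa/m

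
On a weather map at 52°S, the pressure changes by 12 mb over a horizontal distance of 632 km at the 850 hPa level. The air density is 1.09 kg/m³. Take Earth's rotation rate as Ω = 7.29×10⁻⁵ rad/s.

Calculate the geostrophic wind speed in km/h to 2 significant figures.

55 km/h

Coriolis parameter at 52°S:
f = 2Ω sin φ = 2 × 7.29×10⁻⁵ × sin 52° = 1.15×10⁻⁴ s⁻¹
Pressure gradient: |∂P/∂n| = 1200 Pa / 632000 m = 1.90×10⁻³ Pa/m
Geostrophic balance (pressure-gradient force = Coriolis force):
V_g = (1/(fρ)) |∂P/∂n| = 1.90×10⁻³ / (1.15×10⁻⁴ × 1.09) = 15.2 m/s
Converting: 15.2 m/s × 3.6 = 55 km/h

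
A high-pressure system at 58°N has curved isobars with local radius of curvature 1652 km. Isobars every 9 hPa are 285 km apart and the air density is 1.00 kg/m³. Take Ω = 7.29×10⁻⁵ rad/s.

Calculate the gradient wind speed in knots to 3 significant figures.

Coriolis parameter at 58°N:
f = 2Ω sin φ = 2 × 7.29×10⁻⁵ × sin 58° = 1.24×10⁻⁴ s⁻¹
Pressure gradient: |∂P/∂n| = 900 Pa / 285000 m = 3.16×10⁻³ Pa/m
Geostrophic speed: V_g = |∂P/∂n|/(fρ) = 3.16×10⁻³/(1.24×10⁻⁴ × 1.00) = 25.5 m/s
Around a high, pressure-gradient force acts outward with centrifugal, so Coriolis balances both:
fV = (1/ρ)|∂P/∂n| + V²/R  →  V² − fR·V + fR·V_g = 0
With fR = 1.24×10⁻⁴ × 1652×10³ m = 204 m/s:
V = [fR − √((fR)² − 4 fR V_g)]/2 = [204 − √(204² − 4×204×25.5)]/2 = 29.9 m/s
Supergeostrophic (V > V_g = 25.5 m/s), as expected around a high.
Converting: 29.9 m/s × 1.944 = 58.2 knots

58.2 knots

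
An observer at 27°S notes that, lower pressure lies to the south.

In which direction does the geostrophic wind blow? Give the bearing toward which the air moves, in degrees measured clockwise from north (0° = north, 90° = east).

The pressure-gradient force points toward the south (bearing 180°).
Geostrophic balance: in the Southern Hemisphere the Coriolis force deflects motion to the left, so the geostrophic wind blows 90° to the left of the pressure-gradient force (low pressure on the right).
Rotating 180° by 90° counterclockwise gives 090° — the wind blows toward the east.

090°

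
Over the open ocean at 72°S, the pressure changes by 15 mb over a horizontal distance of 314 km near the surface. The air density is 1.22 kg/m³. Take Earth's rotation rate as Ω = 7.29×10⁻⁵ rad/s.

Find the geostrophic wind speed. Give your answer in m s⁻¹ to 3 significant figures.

28.2 m s⁻¹

Coriolis parameter at 72°S:
f = 2Ω sin φ = 2 × 7.29×10⁻⁵ × sin 72° = 1.39×10⁻⁴ s⁻¹
Pressure gradient: |∂P/∂n| = 1500 Pa / 314000 m = 4.78×10⁻³ Pa/m
Geostrophic balance (pressure-gradient force = Coriolis force):
V_g = (1/(fρ)) |∂P/∂n| = 4.78×10⁻³ / (1.39×10⁻⁴ × 1.22) = 28.2 m/s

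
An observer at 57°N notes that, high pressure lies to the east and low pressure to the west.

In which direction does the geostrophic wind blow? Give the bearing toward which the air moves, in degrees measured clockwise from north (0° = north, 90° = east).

000°

The pressure-gradient force points toward the west (bearing 270°).
Geostrophic balance: in the Northern Hemisphere the Coriolis force deflects motion to the right, so the geostrophic wind blows 90° to the right of the pressure-gradient force (low pressure on the left).
Rotating 270° by 90° clockwise gives 000° — the wind blows toward the north.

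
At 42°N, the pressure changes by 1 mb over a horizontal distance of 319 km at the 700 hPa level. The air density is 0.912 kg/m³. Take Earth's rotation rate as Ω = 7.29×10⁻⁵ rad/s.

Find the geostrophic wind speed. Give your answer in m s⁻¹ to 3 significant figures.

Coriolis parameter at 42°N:
f = 2Ω sin φ = 2 × 7.29×10⁻⁵ × sin 42° = 9.76×10⁻⁵ s⁻¹
Pressure gradient: |∂P/∂n| = 100 Pa / 319000 m = 3.13×10⁻⁴ Pa/m
Geostrophic balance (pressure-gradient force = Coriolis force):
V_g = (1/(fρ)) |∂P/∂n| = 3.13×10⁻⁴ / (9.76×10⁻⁵ × 0.912) = 3.52 m/s

3.52 m s⁻¹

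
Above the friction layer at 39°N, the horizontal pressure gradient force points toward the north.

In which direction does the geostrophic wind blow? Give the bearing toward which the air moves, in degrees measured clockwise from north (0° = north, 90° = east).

The pressure-gradient force points toward the north (bearing 000°).
Geostrophic balance: in the Northern Hemisphere the Coriolis force deflects motion to the right, so the geostrophic wind blows 90° to the right of the pressure-gradient force (low pressure on the left).
Rotating 000° by 90° clockwise gives 090° — the wind blows toward the east.

090°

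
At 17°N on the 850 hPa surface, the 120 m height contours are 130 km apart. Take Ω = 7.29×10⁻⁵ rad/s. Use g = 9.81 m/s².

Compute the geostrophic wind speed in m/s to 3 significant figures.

Coriolis parameter at 17°N:
f = 2Ω sin φ = 2 × 7.29×10⁻⁵ × sin 17° = 4.26×10⁻⁵ s⁻¹
Height gradient: |∂Z/∂n| = 120 m / 130000 m = 9.23×10⁻⁴
On a pressure surface, geostrophic balance gives V_g = (g/f)|∂Z/∂n|:
V_g = 9.81 × 9.23×10⁻⁴ / 4.26×10⁻⁵ = 212 m/s

212 m/s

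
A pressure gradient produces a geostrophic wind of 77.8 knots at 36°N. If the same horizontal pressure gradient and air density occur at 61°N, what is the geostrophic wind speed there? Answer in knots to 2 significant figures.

With the same pressure gradient and density, V_g ∝ 1/f ∝ 1/sin φ.
V₂ = V₁ · sin φ₁ / sin φ₂ = 77.8 × sin 36° / sin 61°
V₂ = 77.8 × 0.5878/0.8746 = 52 knots

52 knots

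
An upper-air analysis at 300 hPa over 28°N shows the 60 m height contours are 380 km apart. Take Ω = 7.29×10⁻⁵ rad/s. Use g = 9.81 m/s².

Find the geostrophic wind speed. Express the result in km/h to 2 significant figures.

Coriolis parameter at 28°N:
f = 2Ω sin φ = 2 × 7.29×10⁻⁵ × sin 28° = 6.84×10⁻⁵ s⁻¹
Height gradient: |∂Z/∂n| = 60 m / 380000 m = 1.58×10⁻⁴
On a pressure surface, geostrophic balance gives V_g = (g/f)|∂Z/∂n|:
V_g = 9.81 × 1.58×10⁻⁴ / 6.84×10⁻⁵ = 22.6 m/s
Converting: 22.6 m/s × 3.6 = 81 km/h

81 km/h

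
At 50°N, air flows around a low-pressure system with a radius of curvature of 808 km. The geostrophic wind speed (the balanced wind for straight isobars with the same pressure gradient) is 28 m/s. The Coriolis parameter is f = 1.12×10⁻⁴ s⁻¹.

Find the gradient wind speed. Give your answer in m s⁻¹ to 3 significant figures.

22.4 m s⁻¹

Around a low, centrifugal force acts outward with Coriolis, so pressure-gradient force balances both:
(1/ρ)|∂P/∂n| = fV + V²/R  →  V² + fR·V − fR·V_g = 0
With fR = 1.12×10⁻⁴ × 808×10³ m = 90.5 m/s:
V = [−fR + √((fR)² + 4 fR V_g)]/2 = [−90.5 + √(90.5² + 4×90.5×28)]/2 = 22.4 m/s
Subgeostrophic (V < V_g = 28 m/s), as expected around a low.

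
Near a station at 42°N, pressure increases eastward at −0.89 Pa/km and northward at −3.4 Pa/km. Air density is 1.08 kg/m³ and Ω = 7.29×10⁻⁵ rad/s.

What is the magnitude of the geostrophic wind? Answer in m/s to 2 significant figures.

Coriolis parameter at 42°N:
f = 2Ω sin φ = 2 × 7.29×10⁻⁵ × sin 42° = 9.76×10⁻⁵ s⁻¹
Component geostrophic relations (x east, y north):
u_g = −(1/(fρ)) ∂P/∂y,  v_g = (1/(fρ)) ∂P/∂x
u_g = −(−3.4×10⁻³)/(9.76×10⁻⁵ × 1.08) = 32.3 m/s;  v_g = (−0.89×10⁻³)/(9.76×10⁻⁵ × 1.08) = −8.45 m/s
|V_g| = √(u_g² + v_g²) = 33.4 m/s

33 m/s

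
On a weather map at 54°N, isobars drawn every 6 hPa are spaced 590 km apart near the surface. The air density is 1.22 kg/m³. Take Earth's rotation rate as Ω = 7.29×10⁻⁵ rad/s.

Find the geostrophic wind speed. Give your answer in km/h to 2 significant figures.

Coriolis parameter at 54°N:
f = 2Ω sin φ = 2 × 7.29×10⁻⁵ × sin 54° = 1.18×10⁻⁴ s⁻¹
Pressure gradient: |∂P/∂n| = 600 Pa / 590000 m = 1.02×10⁻³ Pa/m
Geostrophic balance (pressure-gradient force = Coriolis force):
V_g = (1/(fρ)) |∂P/∂n| = 1.02×10⁻³ / (1.18×10⁻⁴ × 1.22) = 7.07 m/s
Converting: 7.07 m/s × 3.6 = 25 km/h

25 km/h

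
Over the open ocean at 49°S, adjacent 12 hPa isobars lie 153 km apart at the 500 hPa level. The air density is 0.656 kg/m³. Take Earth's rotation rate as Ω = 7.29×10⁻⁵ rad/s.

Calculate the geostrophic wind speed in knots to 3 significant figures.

211 knots

Coriolis parameter at 49°S:
f = 2Ω sin φ = 2 × 7.29×10⁻⁵ × sin 49° = 1.10×10⁻⁴ s⁻¹
Pressure gradient: |∂P/∂n| = 1200 Pa / 153000 m = 7.84×10⁻³ Pa/m
Geostrophic balance (pressure-gradient force = Coriolis force):
V_g = (1/(fρ)) |∂P/∂n| = 7.84×10⁻³ / (1.10×10⁻⁴ × 0.656) = 109 m/s
Converting: 109 m/s × 1.944 = 211 knots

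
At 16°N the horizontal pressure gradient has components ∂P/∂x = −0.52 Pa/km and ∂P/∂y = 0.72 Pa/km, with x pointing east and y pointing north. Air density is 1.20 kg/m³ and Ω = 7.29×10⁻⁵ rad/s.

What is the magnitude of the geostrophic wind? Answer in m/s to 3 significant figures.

Coriolis parameter at 16°N:
f = 2Ω sin φ = 2 × 7.29×10⁻⁵ × sin 16° = 4.02×10⁻⁵ s⁻¹
Component geostrophic relations (x east, y north):
u_g = −(1/(fρ)) ∂P/∂y,  v_g = (1/(fρ)) ∂P/∂x
u_g = −(0.72×10⁻³)/(4.02×10⁻⁵ × 1.20) = −14.9 m/s;  v_g = (−0.52×10⁻³)/(4.02×10⁻⁵ × 1.20) = −10.8 m/s
|V_g| = √(u_g² + v_g²) = 18.4 m/s

18.4 m/s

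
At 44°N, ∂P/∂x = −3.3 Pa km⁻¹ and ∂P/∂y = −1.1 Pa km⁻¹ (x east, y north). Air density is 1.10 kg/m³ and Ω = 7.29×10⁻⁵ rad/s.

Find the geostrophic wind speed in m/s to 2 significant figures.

Coriolis parameter at 44°N:
f = 2Ω sin φ = 2 × 7.29×10⁻⁵ × sin 44° = 1.01×10⁻⁴ s⁻¹
Component geostrophic relations (x east, y north):
u_g = −(1/(fρ)) ∂P/∂y,  v_g = (1/(fρ)) ∂P/∂x
u_g = −(−1.1×10⁻³)/(1.01×10⁻⁴ × 1.10) = 9.87 m/s;  v_g = (−3.3×10⁻³)/(1.01×10⁻⁴ × 1.10) = −29.6 m/s
|V_g| = √(u_g² + v_g²) = 31.2 m/s

31 m/s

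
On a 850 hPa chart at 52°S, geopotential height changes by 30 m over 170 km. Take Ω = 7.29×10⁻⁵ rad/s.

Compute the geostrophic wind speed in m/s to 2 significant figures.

Coriolis parameter at 52°S:
f = 2Ω sin φ = 2 × 7.29×10⁻⁵ × sin 52° = 1.15×10⁻⁴ s⁻¹
Height gradient: |∂Z/∂n| = 30 m / 170000 m = 1.76×10⁻⁴
On a pressure surface, geostrophic balance gives V_g = (g/f)|∂Z/∂n|:
V_g = 9.81 × 1.76×10⁻⁴ / 1.15×10⁻⁴ = 15.1 m/s

15 m/s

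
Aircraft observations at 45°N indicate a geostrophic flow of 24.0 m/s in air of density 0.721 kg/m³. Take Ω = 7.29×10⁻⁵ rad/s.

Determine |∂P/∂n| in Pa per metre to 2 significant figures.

1.8×10⁻³ Pa/m

Coriolis parameter at 45°N:
f = 2Ω sin φ = 2 × 7.29×10⁻⁵ × sin 45° = 1.03×10⁻⁴ s⁻¹
Geostrophic balance rearranged: |∂P/∂n| = f ρ V_g
|∂P/∂n| = 1.03×10⁻⁴ × 0.721 × 24.0 = 1.78×10⁻³ Pa/m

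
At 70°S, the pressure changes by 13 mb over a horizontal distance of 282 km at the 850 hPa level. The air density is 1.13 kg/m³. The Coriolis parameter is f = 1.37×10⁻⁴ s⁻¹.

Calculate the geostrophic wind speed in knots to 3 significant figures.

57.9 knots

Pressure gradient: |∂P/∂n| = 1300 Pa / 282000 m = 4.61×10⁻³ Pa/m
Geostrophic balance (pressure-gradient force = Coriolis force):
V_g = (1/(fρ)) |∂P/∂n| = 4.61×10⁻³ / (1.37×10⁻⁴ × 1.13) = 29.8 m/s
Converting: 29.8 m/s × 1.944 = 57.9 knots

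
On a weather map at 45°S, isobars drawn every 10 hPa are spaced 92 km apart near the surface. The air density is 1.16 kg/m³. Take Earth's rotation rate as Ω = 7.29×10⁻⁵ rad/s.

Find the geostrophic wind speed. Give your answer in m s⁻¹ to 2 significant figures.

91 m s⁻¹

Coriolis parameter at 45°S:
f = 2Ω sin φ = 2 × 7.29×10⁻⁵ × sin 45° = 1.03×10⁻⁴ s⁻¹
Pressure gradient: |∂P/∂n| = 1000 Pa / 92000 m = 1.09×10⁻² Pa/m
Geostrophic balance (pressure-gradient force = Coriolis force):
V_g = (1/(fρ)) |∂P/∂n| = 1.09×10⁻² / (1.03×10⁻⁴ × 1.16) = 90.9 m/s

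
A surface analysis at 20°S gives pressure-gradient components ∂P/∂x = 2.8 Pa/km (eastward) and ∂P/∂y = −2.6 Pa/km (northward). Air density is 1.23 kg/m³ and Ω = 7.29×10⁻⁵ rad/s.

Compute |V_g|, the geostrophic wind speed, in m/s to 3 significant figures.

62.3 m/s

Coriolis parameter at 20°S:
f = 2Ω sin φ = 2 × 7.29×10⁻⁵ × sin 20° = 4.99×10⁻⁵ s⁻¹
In the Southern Hemisphere f is negative: f = −4.99×10⁻⁵ s⁻¹.
Component geostrophic relations (x east, y north):
u_g = −(1/(fρ)) ∂P/∂y,  v_g = (1/(fρ)) ∂P/∂x
u_g = −(−2.6×10⁻³)/(−4.99×10⁻⁵ × 1.23) = −42.4 m/s;  v_g = (2.8×10⁻³)/(−4.99×10⁻⁵ × 1.23) = −45.7 m/s
|V_g| = √(u_g² + v_g²) = 62.3 m/s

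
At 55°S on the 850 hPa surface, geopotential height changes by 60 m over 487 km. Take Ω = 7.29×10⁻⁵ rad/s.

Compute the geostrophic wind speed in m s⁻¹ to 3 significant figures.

10.1 m s⁻¹

Coriolis parameter at 55°S:
f = 2Ω sin φ = 2 × 7.29×10⁻⁵ × sin 55° = 1.19×10⁻⁴ s⁻¹
Height gradient: |∂Z/∂n| = 60 m / 487000 m = 1.23×10⁻⁴
On a pressure surface, geostrophic balance gives V_g = (g/f)|∂Z/∂n|:
V_g = 9.81 × 1.23×10⁻⁴ / 1.19×10⁻⁴ = 10.1 m/s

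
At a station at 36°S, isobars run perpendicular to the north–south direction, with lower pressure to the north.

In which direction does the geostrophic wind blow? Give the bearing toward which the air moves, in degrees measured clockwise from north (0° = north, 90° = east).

270°

The pressure-gradient force points toward the north (bearing 000°).
Geostrophic balance: in the Southern Hemisphere the Coriolis force deflects motion to the left, so the geostrophic wind blows 90° to the left of the pressure-gradient force (low pressure on the right).
Rotating 000° by 90° counterclockwise gives 270° — the wind blows toward the west.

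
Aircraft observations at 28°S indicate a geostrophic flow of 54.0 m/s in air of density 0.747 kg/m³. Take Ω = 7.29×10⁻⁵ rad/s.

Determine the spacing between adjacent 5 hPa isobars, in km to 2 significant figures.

180 km

Coriolis parameter at 28°S:
f = 2Ω sin φ = 2 × 7.29×10⁻⁵ × sin 28° = 6.84×10⁻⁵ s⁻¹
Geostrophic balance rearranged: |∂P/∂n| = f ρ V_g
|∂P/∂n| = 6.84×10⁻⁵ × 0.747 × 54.0 = 2.76×10⁻³ Pa/m
Isobar spacing: Δn = ΔP/|∂P/∂n| = 500 Pa / 2.76×10⁻³ Pa/m = 181088 m ≈ 180 km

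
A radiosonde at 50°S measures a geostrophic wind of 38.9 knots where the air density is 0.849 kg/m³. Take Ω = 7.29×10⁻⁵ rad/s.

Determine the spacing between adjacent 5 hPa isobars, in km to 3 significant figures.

263 km

Coriolis parameter at 50°S:
f = 2Ω sin φ = 2 × 7.29×10⁻⁵ × sin 50° = 1.12×10⁻⁴ s⁻¹
Wind speed in SI: 38.9 knots = 20.0 m/s
Geostrophic balance rearranged: |∂P/∂n| = f ρ V_g
|∂P/∂n| = 1.12×10⁻⁴ × 0.849 × 20.0 = 1.90×10⁻³ Pa/m
Isobar spacing: Δn = ΔP/|∂P/∂n| = 500 Pa / 1.90×10⁻³ Pa/m = 263489 m ≈ 263 km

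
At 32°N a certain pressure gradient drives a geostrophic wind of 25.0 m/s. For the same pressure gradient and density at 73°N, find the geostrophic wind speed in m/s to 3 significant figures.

13.9 m/s

With the same pressure gradient and density, V_g ∝ 1/f ∝ 1/sin φ.
V₂ = V₁ · sin φ₁ / sin φ₂ = 25.0 × sin 32° / sin 73°
V₂ = 25.0 × 0.5299/0.9563 = 13.9 m/s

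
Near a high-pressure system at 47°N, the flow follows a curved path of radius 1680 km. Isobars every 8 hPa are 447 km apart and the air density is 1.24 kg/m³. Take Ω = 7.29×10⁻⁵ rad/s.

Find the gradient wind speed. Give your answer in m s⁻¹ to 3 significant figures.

Coriolis parameter at 47°N:
f = 2Ω sin φ = 2 × 7.29×10⁻⁵ × sin 47° = 1.07×10⁻⁴ s⁻¹
Pressure gradient: |∂P/∂n| = 800 Pa / 447000 m = 1.79×10⁻³ Pa/m
Geostrophic speed: V_g = |∂P/∂n|/(fρ) = 1.79×10⁻³/(1.07×10⁻⁴ × 1.24) = 13.5 m/s
Around a high, pressure-gradient force acts outward with centrifugal, so Coriolis balances both:
fV = (1/ρ)|∂P/∂n| + V²/R  →  V² − fR·V + fR·V_g = 0
With fR = 1.07×10⁻⁴ × 1680×10³ m = 179 m/s:
V = [fR − √((fR)² − 4 fR V_g)]/2 = [179 − √(179² − 4×179×13.5)]/2 = 14.8 m/s
Supergeostrophic (V > V_g = 13.5 m/s), as expected around a high.

14.8 m s⁻¹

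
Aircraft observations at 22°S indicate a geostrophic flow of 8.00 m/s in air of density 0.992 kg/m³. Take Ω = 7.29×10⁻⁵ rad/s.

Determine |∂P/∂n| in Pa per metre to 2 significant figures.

4.3×10⁻⁴ Pa/m

Coriolis parameter at 22°S:
f = 2Ω sin φ = 2 × 7.29×10⁻⁵ × sin 22° = 5.46×10⁻⁵ s⁻¹
Geostrophic balance rearranged: |∂P/∂n| = f ρ V_g
|∂P/∂n| = 5.46×10⁻⁵ × 0.992 × 8.00 = 4.33×10⁻⁴ Pa/m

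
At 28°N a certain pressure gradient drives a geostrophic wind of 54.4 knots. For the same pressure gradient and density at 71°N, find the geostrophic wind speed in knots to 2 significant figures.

With the same pressure gradient and density, V_g ∝ 1/f ∝ 1/sin φ.
V₂ = V₁ · sin φ₁ / sin φ₂ = 54.4 × sin 28° / sin 71°
V₂ = 54.4 × 0.4695/0.9455 = 27 knots

27 knots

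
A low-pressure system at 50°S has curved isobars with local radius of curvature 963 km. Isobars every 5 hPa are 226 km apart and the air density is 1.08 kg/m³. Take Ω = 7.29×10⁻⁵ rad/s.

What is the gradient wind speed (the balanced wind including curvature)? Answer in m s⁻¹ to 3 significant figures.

Coriolis parameter at 50°S:
f = 2Ω sin φ = 2 × 7.29×10⁻⁵ × sin 50° = 1.12×10⁻⁴ s⁻¹
Pressure gradient: |∂P/∂n| = 500 Pa / 226000 m = 2.21×10⁻³ Pa/m
Geostrophic speed: V_g = |∂P/∂n|/(fρ) = 2.21×10⁻³/(1.12×10⁻⁴ × 1.08) = 18.3 m/s
Around a low, centrifugal force acts outward with Coriolis, so pressure-gradient force balances both:
(1/ρ)|∂P/∂n| = fV + V²/R  →  V² + fR·V − fR·V_g = 0
With fR = 1.12×10⁻⁴ × 963×10³ m = 108 m/s:
V = [−fR + √((fR)² + 4 fR V_g)]/2 = [−108 + √(108² + 4×108×18.3)]/2 = 16 m/s
Subgeostrophic (V < V_g = 18.3 m/s), as expected around a low.

16.0 m s⁻¹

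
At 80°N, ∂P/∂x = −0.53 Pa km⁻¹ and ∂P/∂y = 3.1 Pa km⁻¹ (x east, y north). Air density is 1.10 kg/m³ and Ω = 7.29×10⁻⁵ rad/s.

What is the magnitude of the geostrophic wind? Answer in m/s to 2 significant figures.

20 m/s

Coriolis parameter at 80°N:
f = 2Ω sin φ = 2 × 7.29×10⁻⁵ × sin 80° = 1.44×10⁻⁴ s⁻¹
Component geostrophic relations (x east, y north):
u_g = −(1/(fρ)) ∂P/∂y,  v_g = (1/(fρ)) ∂P/∂x
u_g = −(3.1×10⁻³)/(1.44×10⁻⁴ × 1.10) = −19.6 m/s;  v_g = (−0.53×10⁻³)/(1.44×10⁻⁴ × 1.10) = −3.36 m/s
|V_g| = √(u_g² + v_g²) = 19.9 m/s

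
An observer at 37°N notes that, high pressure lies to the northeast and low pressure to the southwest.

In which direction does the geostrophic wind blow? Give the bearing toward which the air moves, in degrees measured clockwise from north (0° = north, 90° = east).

The pressure-gradient force points toward the southwest (bearing 225°).
Geostrophic balance: in the Northern Hemisphere the Coriolis force deflects motion to the right, so the geostrophic wind blows 90° to the right of the pressure-gradient force (low pressure on the left).
Rotating 225° by 90° clockwise gives 315° — the wind blows toward the northwest.

315°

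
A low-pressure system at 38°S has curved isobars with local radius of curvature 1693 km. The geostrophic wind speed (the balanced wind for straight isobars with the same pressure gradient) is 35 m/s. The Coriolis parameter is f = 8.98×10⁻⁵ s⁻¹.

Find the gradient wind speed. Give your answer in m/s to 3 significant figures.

Around a low, centrifugal force acts outward with Coriolis, so pressure-gradient force balances both:
(1/ρ)|∂P/∂n| = fV + V²/R  →  V² + fR·V − fR·V_g = 0
With fR = 8.98×10⁻⁵ × 1693×10³ m = 152 m/s:
V = [−fR + √((fR)² + 4 fR V_g)]/2 = [−152 + √(152² + 4×152×35)]/2 = 29.3 m/s
Subgeostrophic (V < V_g = 35 m/s), as expected around a low.

29.3 m/s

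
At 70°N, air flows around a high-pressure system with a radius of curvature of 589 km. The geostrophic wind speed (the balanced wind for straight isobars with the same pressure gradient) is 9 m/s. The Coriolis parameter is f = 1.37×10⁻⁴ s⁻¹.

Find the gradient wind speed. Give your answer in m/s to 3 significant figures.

Around a high, pressure-gradient force acts outward with centrifugal, so Coriolis balances both:
fV = (1/ρ)|∂P/∂n| + V²/R  →  V² − fR·V + fR·V_g = 0
With fR = 1.37×10⁻⁴ × 589×10³ m = 80.7 m/s:
V = [fR − √((fR)² − 4 fR V_g)]/2 = [80.7 − √(80.7² − 4×80.7×9)]/2 = 10.3 m/s
Supergeostrophic (V > V_g = 9 m/s), as expected around a high.

10.3 m/s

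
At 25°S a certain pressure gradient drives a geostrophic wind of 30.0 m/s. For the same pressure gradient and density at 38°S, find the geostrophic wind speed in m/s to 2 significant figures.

21 m/s

With the same pressure gradient and density, V_g ∝ 1/f ∝ 1/sin φ.
V₂ = V₁ · sin φ₁ / sin φ₂ = 30.0 × sin 25° / sin 38°
V₂ = 30.0 × 0.4226/0.6157 = 21 m/s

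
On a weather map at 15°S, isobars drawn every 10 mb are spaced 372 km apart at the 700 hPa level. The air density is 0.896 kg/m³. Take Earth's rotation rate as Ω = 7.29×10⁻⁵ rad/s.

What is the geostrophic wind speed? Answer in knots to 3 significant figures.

Coriolis parameter at 15°S:
f = 2Ω sin φ = 2 × 7.29×10⁻⁵ × sin 15° = 3.77×10⁻⁵ s⁻¹
Pressure gradient: |∂P/∂n| = 1000 Pa / 372000 m = 2.69×10⁻³ Pa/m
Geostrophic balance (pressure-gradient force = Coriolis force):
V_g = (1/(fρ)) |∂P/∂n| = 2.69×10⁻³ / (3.77×10⁻⁵ × 0.896) = 79.5 m/s
Converting: 79.5 m/s × 1.944 = 155 knots

155 knots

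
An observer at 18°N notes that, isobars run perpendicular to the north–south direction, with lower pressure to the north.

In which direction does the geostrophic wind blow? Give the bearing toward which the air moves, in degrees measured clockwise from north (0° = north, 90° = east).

The pressure-gradient force points toward the north (bearing 000°).
Geostrophic balance: in the Northern Hemisphere the Coriolis force deflects motion to the right, so the geostrophic wind blows 90° to the right of the pressure-gradient force (low pressure on the left).
Rotating 000° by 90° clockwise gives 090° — the wind blows toward the east.

090°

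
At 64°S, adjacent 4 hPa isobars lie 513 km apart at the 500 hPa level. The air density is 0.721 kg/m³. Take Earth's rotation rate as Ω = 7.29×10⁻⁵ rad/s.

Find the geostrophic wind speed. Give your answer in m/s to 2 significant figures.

8.3 m/s

Coriolis parameter at 64°S:
f = 2Ω sin φ = 2 × 7.29×10⁻⁵ × sin 64° = 1.31×10⁻⁴ s⁻¹
Pressure gradient: |∂P/∂n| = 400 Pa / 513000 m = 7.80×10⁻⁴ Pa/m
Geostrophic balance (pressure-gradient force = Coriolis force):
V_g = (1/(fρ)) |∂P/∂n| = 7.80×10⁻⁴ / (1.31×10⁻⁴ × 0.721) = 8.25 m/s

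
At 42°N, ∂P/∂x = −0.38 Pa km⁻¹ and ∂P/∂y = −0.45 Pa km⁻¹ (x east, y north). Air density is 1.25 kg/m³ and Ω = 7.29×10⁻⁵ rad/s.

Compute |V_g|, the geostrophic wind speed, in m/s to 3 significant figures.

4.83 m/s

Coriolis parameter at 42°N:
f = 2Ω sin φ = 2 × 7.29×10⁻⁵ × sin 42° = 9.76×10⁻⁵ s⁻¹
Component geostrophic relations (x east, y north):
u_g = −(1/(fρ)) ∂P/∂y,  v_g = (1/(fρ)) ∂P/∂x
u_g = −(−0.45×10⁻³)/(9.76×10⁻⁵ × 1.25) = 3.69 m/s;  v_g = (−0.38×10⁻³)/(9.76×10⁻⁵ × 1.25) = −3.12 m/s
|V_g| = √(u_g² + v_g²) = 4.83 m/s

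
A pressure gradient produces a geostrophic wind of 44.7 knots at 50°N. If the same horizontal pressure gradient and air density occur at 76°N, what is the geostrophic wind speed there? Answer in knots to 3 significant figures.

35.3 knots

With the same pressure gradient and density, V_g ∝ 1/f ∝ 1/sin φ.
V₂ = V₁ · sin φ₁ / sin φ₂ = 44.7 × sin 50° / sin 76°
V₂ = 44.7 × 0.7660/0.9703 = 35.3 knots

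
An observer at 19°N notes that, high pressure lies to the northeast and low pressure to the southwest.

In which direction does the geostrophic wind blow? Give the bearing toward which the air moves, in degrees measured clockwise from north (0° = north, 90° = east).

315°

The pressure-gradient force points toward the southwest (bearing 225°).
Geostrophic balance: in the Northern Hemisphere the Coriolis force deflects motion to the right, so the geostrophic wind blows 90° to the right of the pressure-gradient force (low pressure on the left).
Rotating 225° by 90° clockwise gives 315° — the wind blows toward the northwest.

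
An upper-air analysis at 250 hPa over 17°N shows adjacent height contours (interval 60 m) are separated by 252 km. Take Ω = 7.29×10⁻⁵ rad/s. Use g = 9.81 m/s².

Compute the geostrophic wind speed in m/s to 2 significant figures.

Coriolis parameter at 17°N:
f = 2Ω sin φ = 2 × 7.29×10⁻⁵ × sin 17° = 4.26×10⁻⁵ s⁻¹
Height gradient: |∂Z/∂n| = 60 m / 252000 m = 2.38×10⁻⁴
On a pressure surface, geostrophic balance gives V_g = (g/f)|∂Z/∂n|:
V_g = 9.81 × 2.38×10⁻⁴ / 4.26×10⁻⁵ = 54.8 m/s

55 m/s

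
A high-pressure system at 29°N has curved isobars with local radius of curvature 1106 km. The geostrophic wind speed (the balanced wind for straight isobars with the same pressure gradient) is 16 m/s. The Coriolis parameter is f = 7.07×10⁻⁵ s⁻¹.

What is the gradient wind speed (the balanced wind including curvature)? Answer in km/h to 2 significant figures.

Around a high, pressure-gradient force acts outward with centrifugal, so Coriolis balances both:
fV = (1/ρ)|∂P/∂n| + V²/R  →  V² − fR·V + fR·V_g = 0
With fR = 7.07×10⁻⁵ × 1106×10³ m = 78.2 m/s:
V = [fR − √((fR)² − 4 fR V_g)]/2 = [78.2 − √(78.2² − 4×78.2×16)]/2 = 22.4 m/s
Supergeostrophic (V > V_g = 16 m/s), as expected around a high.
Converting: 22.4 m/s × 3.6 = 81 km/h

81 km/h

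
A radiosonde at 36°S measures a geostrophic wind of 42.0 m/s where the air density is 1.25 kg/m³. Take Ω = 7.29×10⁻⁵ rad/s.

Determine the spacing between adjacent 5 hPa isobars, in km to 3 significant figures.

Coriolis parameter at 36°S:
f = 2Ω sin φ = 2 × 7.29×10⁻⁵ × sin 36° = 8.57×10⁻⁵ s⁻¹
Geostrophic balance rearranged: |∂P/∂n| = f ρ V_g
|∂P/∂n| = 8.57×10⁻⁵ × 1.25 × 42.0 = 4.50×10⁻³ Pa/m
Isobar spacing: Δn = ΔP/|∂P/∂n| = 500 Pa / 4.50×10⁻³ Pa/m = 111131 m ≈ 111 km

111 km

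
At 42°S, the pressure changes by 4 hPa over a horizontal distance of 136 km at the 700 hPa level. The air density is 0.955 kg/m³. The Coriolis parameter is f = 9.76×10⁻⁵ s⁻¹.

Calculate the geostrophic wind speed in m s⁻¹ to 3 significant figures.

31.6 m s⁻¹

Pressure gradient: |∂P/∂n| = 400 Pa / 136000 m = 2.94×10⁻³ Pa/m
Geostrophic balance (pressure-gradient force = Coriolis force):
V_g = (1/(fρ)) |∂P/∂n| = 2.94×10⁻³ / (9.76×10⁻⁵ × 0.955) = 31.6 m/s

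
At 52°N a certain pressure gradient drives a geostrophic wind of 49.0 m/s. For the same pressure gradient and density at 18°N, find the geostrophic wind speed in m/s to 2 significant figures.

With the same pressure gradient and density, V_g ∝ 1/f ∝ 1/sin φ.
V₂ = V₁ · sin φ₁ / sin φ₂ = 49.0 × sin 52° / sin 18°
V₂ = 49.0 × 0.7880/0.3090 = 120 m/s

120 m/s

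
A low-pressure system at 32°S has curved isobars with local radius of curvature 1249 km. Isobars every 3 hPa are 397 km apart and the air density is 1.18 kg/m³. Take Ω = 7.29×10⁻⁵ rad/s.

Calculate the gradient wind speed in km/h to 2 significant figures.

28 km/h

Coriolis parameter at 32°S:
f = 2Ω sin φ = 2 × 7.29×10⁻⁵ × sin 32° = 7.73×10⁻⁵ s⁻¹
Pressure gradient: |∂P/∂n| = 300 Pa / 397000 m = 7.56×10⁻⁴ Pa/m
Geostrophic speed: V_g = |∂P/∂n|/(fρ) = 7.56×10⁻⁴/(7.73×10⁻⁵ × 1.18) = 8.29 m/s
Around a low, centrifugal force acts outward with Coriolis, so pressure-gradient force balances both:
(1/ρ)|∂P/∂n| = fV + V²/R  →  V² + fR·V − fR·V_g = 0
With fR = 7.73×10⁻⁵ × 1249×10³ m = 96.5 m/s:
V = [−fR + √((fR)² + 4 fR V_g)]/2 = [−96.5 + √(96.5² + 4×96.5×8.29)]/2 = 7.68 m/s
Subgeostrophic (V < V_g = 8.29 m/s), as expected around a low.
Converting: 7.68 m/s × 3.6 = 28 km/h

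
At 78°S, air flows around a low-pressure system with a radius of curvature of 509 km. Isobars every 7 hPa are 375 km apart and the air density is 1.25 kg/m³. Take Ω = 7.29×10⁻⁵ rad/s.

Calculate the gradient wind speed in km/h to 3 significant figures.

Coriolis parameter at 78°S:
f = 2Ω sin φ = 2 × 7.29×10⁻⁵ × sin 78° = 1.43×10⁻⁴ s⁻¹
Pressure gradient: |∂P/∂n| = 700 Pa / 375000 m = 1.87×10⁻³ Pa/m
Geostrophic speed: V_g = |∂P/∂n|/(fρ) = 1.87×10⁻³/(1.43×10⁻⁴ × 1.25) = 10.5 m/s
Around a low, centrifugal force acts outward with Coriolis, so pressure-gradient force balances both:
(1/ρ)|∂P/∂n| = fV + V²/R  →  V² + fR·V − fR·V_g = 0
With fR = 1.43×10⁻⁴ × 509×10³ m = 72.6 m/s:
V = [−fR + √((fR)² + 4 fR V_g)]/2 = [−72.6 + √(72.6² + 4×72.6×10.5)]/2 = 9.28 m/s
Subgeostrophic (V < V_g = 10.5 m/s), as expected around a low.
Converting: 9.28 m/s × 3.6 = 33.4 km/h

33.4 km/h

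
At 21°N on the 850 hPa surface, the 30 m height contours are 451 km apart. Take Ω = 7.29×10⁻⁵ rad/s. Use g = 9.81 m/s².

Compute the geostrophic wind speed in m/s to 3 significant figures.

Coriolis parameter at 21°N:
f = 2Ω sin φ = 2 × 7.29×10⁻⁵ × sin 21° = 5.23×10⁻⁵ s⁻¹
Height gradient: |∂Z/∂n| = 30 m / 451000 m = 6.65×10⁻⁵
On a pressure surface, geostrophic balance gives V_g = (g/f)|∂Z/∂n|:
V_g = 9.81 × 6.65×10⁻⁵ / 5.23×10⁻⁵ = 12.5 m/s

12.5 m/s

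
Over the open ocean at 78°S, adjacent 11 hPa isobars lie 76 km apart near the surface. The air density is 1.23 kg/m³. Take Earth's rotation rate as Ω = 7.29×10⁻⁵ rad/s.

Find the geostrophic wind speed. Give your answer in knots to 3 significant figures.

160 knots

Coriolis parameter at 78°S:
f = 2Ω sin φ = 2 × 7.29×10⁻⁵ × sin 78° = 1.43×10⁻⁴ s⁻¹
Pressure gradient: |∂P/∂n| = 1100 Pa / 76000 m = 1.45×10⁻² Pa/m
Geostrophic balance (pressure-gradient force = Coriolis force):
V_g = (1/(fρ)) |∂P/∂n| = 1.45×10⁻² / (1.43×10⁻⁴ × 1.23) = 82.5 m/s
Converting: 82.5 m/s × 1.944 = 160 knots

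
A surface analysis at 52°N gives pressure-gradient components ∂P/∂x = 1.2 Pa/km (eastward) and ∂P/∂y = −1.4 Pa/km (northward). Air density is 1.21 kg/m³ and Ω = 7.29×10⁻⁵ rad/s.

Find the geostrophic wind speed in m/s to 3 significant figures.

13.3 m/s

Coriolis parameter at 52°N:
f = 2Ω sin φ = 2 × 7.29×10⁻⁵ × sin 52° = 1.15×10⁻⁴ s⁻¹
Component geostrophic relations (x east, y north):
u_g = −(1/(fρ)) ∂P/∂y,  v_g = (1/(fρ)) ∂P/∂x
u_g = −(−1.4×10⁻³)/(1.15×10⁻⁴ × 1.21) = 10.1 m/s;  v_g = (1.2×10⁻³)/(1.15×10⁻⁴ × 1.21) = 8.63 m/s
|V_g| = √(u_g² + v_g²) = 13.3 m/s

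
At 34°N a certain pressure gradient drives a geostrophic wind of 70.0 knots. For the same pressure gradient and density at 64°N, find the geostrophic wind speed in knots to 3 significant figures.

With the same pressure gradient and density, V_g ∝ 1/f ∝ 1/sin φ.
V₂ = V₁ · sin φ₁ / sin φ₂ = 70.0 × sin 34° / sin 64°
V₂ = 70.0 × 0.5592/0.8988 = 43.6 knots

43.6 knots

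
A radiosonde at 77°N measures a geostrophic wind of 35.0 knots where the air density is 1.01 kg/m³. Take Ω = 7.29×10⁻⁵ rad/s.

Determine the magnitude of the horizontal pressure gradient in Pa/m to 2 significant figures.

2.6×10⁻³ Pa/m

Coriolis parameter at 77°N:
f = 2Ω sin φ = 2 × 7.29×10⁻⁵ × sin 77° = 1.42×10⁻⁴ s⁻¹
Wind speed in SI: 35.0 knots = 18.0 m/s
Geostrophic balance rearranged: |∂P/∂n| = f ρ V_g
|∂P/∂n| = 1.42×10⁻⁴ × 1.01 × 18.0 = 2.58×10⁻³ Pa/m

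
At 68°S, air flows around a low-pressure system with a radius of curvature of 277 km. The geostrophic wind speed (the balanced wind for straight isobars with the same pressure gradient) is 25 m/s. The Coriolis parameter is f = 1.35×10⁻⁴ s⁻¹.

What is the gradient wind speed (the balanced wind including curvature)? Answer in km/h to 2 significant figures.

Around a low, centrifugal force acts outward with Coriolis, so pressure-gradient force balances both:
(1/ρ)|∂P/∂n| = fV + V²/R  →  V² + fR·V − fR·V_g = 0
With fR = 1.35×10⁻⁴ × 277×10³ m = 37.4 m/s:
V = [−fR + √((fR)² + 4 fR V_g)]/2 = [−37.4 + √(37.4² + 4×37.4×25)]/2 = 17.1 m/s
Subgeostrophic (V < V_g = 25 m/s), as expected around a low.
Converting: 17.1 m/s × 3.6 = 62 km/h

62 km/h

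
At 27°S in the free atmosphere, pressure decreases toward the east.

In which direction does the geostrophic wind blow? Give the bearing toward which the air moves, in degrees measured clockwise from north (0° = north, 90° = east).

The pressure-gradient force points toward the east (bearing 090°).
Geostrophic balance: in the Southern Hemisphere the Coriolis force deflects motion to the left, so the geostrophic wind blows 90° to the left of the pressure-gradient force (low pressure on the right).
Rotating 090° by 90° counterclockwise gives 000° — the wind blows toward the north.

000°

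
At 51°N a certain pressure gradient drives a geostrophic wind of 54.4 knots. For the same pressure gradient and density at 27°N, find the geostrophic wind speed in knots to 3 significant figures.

With the same pressure gradient and density, V_g ∝ 1/f ∝ 1/sin φ.
V₂ = V₁ · sin φ₁ / sin φ₂ = 54.4 × sin 51° / sin 27°
V₂ = 54.4 × 0.7771/0.4540 = 93.1 knots

93.1 knots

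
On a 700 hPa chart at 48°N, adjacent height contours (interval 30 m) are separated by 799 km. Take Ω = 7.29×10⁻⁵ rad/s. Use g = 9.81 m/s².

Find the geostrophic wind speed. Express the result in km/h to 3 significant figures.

Coriolis parameter at 48°N:
f = 2Ω sin φ = 2 × 7.29×10⁻⁵ × sin 48° = 1.08×10⁻⁴ s⁻¹
Height gradient: |∂Z/∂n| = 30 m / 799000 m = 3.75×10⁻⁵
On a pressure surface, geostrophic balance gives V_g = (g/f)|∂Z/∂n|:
V_g = 9.81 × 3.75×10⁻⁵ / 1.08×10⁻⁴ = 3.40 m/s
Converting: 3.40 m/s × 3.6 = 12.2 km/h

12.2 km/h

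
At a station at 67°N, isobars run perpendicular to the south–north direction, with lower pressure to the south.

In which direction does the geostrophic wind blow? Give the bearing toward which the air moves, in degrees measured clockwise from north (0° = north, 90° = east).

270°

The pressure-gradient force points toward the south (bearing 180°).
Geostrophic balance: in the Northern Hemisphere the Coriolis force deflects motion to the right, so the geostrophic wind blows 90° to the right of the pressure-gradient force (low pressure on the left).
Rotating 180° by 90° clockwise gives 270° — the wind blows toward the west.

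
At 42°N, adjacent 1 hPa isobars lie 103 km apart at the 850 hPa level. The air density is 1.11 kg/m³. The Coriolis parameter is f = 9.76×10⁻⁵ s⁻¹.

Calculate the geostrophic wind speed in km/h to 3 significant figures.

Pressure gradient: |∂P/∂n| = 100 Pa / 103000 m = 9.71×10⁻⁴ Pa/m
Geostrophic balance (pressure-gradient force = Coriolis force):
V_g = (1/(fρ)) |∂P/∂n| = 9.71×10⁻⁴ / (9.76×10⁻⁵ × 1.11) = 8.96 m/s
Converting: 8.96 m/s × 3.6 = 32.3 km/h

32.3 km/h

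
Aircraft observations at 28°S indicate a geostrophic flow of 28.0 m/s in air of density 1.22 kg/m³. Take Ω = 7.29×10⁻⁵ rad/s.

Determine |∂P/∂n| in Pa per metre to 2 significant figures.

2.3×10⁻³ Pa/m

Coriolis parameter at 28°S:
f = 2Ω sin φ = 2 × 7.29×10⁻⁵ × sin 28° = 6.84×10⁻⁵ s⁻¹
Geostrophic balance rearranged: |∂P/∂n| = f ρ V_g
|∂P/∂n| = 6.84×10⁻⁵ × 1.22 × 28.0 = 2.34×10⁻³ Pa/m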